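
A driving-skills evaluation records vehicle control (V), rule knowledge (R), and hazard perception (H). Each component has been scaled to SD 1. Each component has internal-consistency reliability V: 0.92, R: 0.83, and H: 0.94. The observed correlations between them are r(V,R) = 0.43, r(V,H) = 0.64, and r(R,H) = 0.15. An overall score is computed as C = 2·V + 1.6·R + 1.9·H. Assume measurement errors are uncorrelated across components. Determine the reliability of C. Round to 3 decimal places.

0.948

Var(C) = 2² + 1.6² + 1.9² + 2·[3.2·0.43 + 3.8·0.64 + 3.04·0.15] = 10.17 + 8.528 = 18.698.
Under uncorrelated errors the observed covariances equal the true-score covariances, so only the own-variance terms attenuate.
True-score variance = [2²·0.92 + 1.6²·0.83 + 1.9²·0.94] + 8.528 = 9.1982 + 8.528 = 17.7262.
Reliability = 17.7262 / 18.698 = 0.948.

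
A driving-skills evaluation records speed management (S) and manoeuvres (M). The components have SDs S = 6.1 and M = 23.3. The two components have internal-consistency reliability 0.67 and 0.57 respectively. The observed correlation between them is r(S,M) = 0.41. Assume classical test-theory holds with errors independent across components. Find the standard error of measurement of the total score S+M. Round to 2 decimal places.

Var(total) = 580.1 + 116.547 = 696.647.
True-score variance = 334.378 + 116.547 = 450.925, so reliability = 0.6473.
Error variance = 696.647 − 450.925 = 245.722; SEM = √245.722 = 15.68.

15.68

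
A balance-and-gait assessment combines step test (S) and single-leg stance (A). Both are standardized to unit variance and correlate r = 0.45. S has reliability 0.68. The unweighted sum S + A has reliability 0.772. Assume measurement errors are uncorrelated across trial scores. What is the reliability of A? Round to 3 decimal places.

0.659

Var(S+A) = 2 + 2·0.45 = 2.900.
True-score variance = ρ_S + ρ_A + 2·0.45, so 0.772 = (0.68 + ρ_A + 0.90) / 2.900.
ρ_A = 0.772·2.900 − 0.68 − 0.90 = 0.659.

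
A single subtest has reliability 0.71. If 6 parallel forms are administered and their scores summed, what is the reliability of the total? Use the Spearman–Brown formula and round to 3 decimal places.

0.936

ρ_k = kρ / (1 + (k−1)ρ) = 6·0.71 / (1 + 5·0.71) = 4.260 / 4.550 = 0.936.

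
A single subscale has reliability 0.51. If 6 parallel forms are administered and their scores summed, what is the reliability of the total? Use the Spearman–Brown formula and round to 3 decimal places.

0.862

ρ_k = kρ / (1 + (k−1)ρ) = 6·0.51 / (1 + 5·0.51) = 3.060 / 3.550 = 0.862.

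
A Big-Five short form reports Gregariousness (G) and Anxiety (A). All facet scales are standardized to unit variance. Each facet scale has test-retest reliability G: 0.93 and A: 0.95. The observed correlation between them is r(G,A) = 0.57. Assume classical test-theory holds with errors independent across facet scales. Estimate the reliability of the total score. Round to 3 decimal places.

0.962

Var(G+A) = 2 + 2·[0.57] = 2 + 1.14 = 3.14.
Because errors are independent across components, Cov(Tᵢ,Tⱼ) = Cov(Xᵢ,Xⱼ); the off-diagonal part of the true-score variance is the same as above.
True-score variance = [0.93 + 0.95] + 1.14 = 1.88 + 1.14 = 3.02.
Reliability = 3.02 / 3.14 = 0.962.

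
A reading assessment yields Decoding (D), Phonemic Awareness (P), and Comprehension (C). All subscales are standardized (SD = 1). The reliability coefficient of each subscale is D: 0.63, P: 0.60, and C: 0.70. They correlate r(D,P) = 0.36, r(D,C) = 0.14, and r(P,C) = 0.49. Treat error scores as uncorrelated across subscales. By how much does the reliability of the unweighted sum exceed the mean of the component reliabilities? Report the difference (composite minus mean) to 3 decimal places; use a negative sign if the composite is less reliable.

Var(sum) = 3 + 1.98 = 4.98; true-score variance = 1.93 + 1.98 = 3.91; composite reliability = 0.7851.
Mean component reliability = 0.6433.
Difference = 0.7851 − 0.6433 = 0.142.

0.142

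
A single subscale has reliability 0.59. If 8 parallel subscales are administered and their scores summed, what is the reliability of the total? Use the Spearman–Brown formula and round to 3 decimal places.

ρ_k = kρ / (1 + (k−1)ρ) = 8·0.59 / (1 + 7·0.59) = 4.720 / 5.130 = 0.920.

0.920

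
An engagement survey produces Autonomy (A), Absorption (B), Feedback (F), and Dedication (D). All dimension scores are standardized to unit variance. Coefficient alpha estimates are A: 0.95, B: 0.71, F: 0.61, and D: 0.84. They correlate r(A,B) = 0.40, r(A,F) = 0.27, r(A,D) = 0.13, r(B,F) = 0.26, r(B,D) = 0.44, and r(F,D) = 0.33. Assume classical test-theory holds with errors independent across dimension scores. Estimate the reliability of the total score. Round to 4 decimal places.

Var(A+B+F+D) = 4 + 2·[0.40 + 0.27 + 0.13 + 0.26 + 0.44 + 0.33] = 4 + 3.66 = 7.66.
Because errors are independent across components, Cov(Tᵢ,Tⱼ) = Cov(Xᵢ,Xⱼ); the off-diagonal part of the true-score variance is the same as above.
True-score variance = [0.95 + 0.71 + 0.61 + 0.84] + 3.66 = 3.11 + 3.66 = 6.77.
Reliability = 6.77 / 7.66 = 0.8838.

0.8838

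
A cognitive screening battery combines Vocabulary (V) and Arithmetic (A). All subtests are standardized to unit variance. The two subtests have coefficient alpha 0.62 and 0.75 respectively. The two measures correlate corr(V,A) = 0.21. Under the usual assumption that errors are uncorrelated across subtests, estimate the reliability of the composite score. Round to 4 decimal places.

Var(V+A) = 2 + 2·[0.21] = 2 + 0.42 = 2.42.
Because errors are independent across components, Cov(Tᵢ,Tⱼ) = Cov(Xᵢ,Xⱼ); the off-diagonal part of the true-score variance is the same as above.
True-score variance = [0.62 + 0.75] + 0.42 = 1.37 + 0.42 = 1.79.
Reliability = 1.79 / 2.42 = 0.7397.

0.7397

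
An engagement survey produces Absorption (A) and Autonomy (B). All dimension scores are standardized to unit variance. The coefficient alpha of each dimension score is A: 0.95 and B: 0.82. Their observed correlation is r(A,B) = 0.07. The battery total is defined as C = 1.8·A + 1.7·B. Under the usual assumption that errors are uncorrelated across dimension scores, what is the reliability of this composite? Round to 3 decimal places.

0.896

Var(C) = 1.8² + 1.7² + 2·[3.06·0.07] = 6.13 + 0.4284 = 6.5584.
Under uncorrelated errors the observed covariances equal the true-score covariances, so only the own-variance terms attenuate.
True-score variance = [1.8²·0.95 + 1.7²·0.82] + 0.4284 = 5.4478 + 0.4284 = 5.8762.
Reliability = 5.8762 / 6.5584 = 0.896.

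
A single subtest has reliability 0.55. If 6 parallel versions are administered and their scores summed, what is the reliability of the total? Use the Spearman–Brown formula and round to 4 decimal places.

0.8800

ρ_k = kρ / (1 + (k−1)ρ) = 6·0.55 / (1 + 5·0.55) = 3.300 / 3.750 = 0.8800.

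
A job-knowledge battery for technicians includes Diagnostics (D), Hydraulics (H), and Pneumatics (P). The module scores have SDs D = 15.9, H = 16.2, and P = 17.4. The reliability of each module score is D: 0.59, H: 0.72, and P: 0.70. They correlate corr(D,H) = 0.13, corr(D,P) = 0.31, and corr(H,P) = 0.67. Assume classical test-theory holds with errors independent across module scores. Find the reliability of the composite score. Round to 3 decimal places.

0.813

Var(D+H+P) = 15.9² + 16.2² + 17.4² + 2·[15.9·16.2·0.13 + 15.9·17.4·0.31 + 16.2·17.4·0.67] = 818.01 + 616.219 = 1434.23.
Because errors are independent across components, Cov(Tᵢ,Tⱼ) = Cov(Xᵢ,Xⱼ); the off-diagonal part of the true-score variance is the same as above.
True-score variance = [15.9²·0.59 + 16.2²·0.72 + 17.4²·0.70] + 616.219 = 550.047 + 616.219 = 1166.27.
Reliability = 1166.27 / 1434.23 = 0.813.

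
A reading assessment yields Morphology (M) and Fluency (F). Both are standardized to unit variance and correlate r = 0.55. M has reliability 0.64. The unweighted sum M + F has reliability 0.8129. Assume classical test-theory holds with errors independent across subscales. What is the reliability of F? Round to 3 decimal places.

0.780

Var(M+F) = 2 + 2·0.55 = 3.100.
True-score variance = ρ_M + ρ_F + 2·0.55, so 0.8129 = (0.64 + ρ_F + 1.10) / 3.100.
ρ_F = 0.8129·3.100 − 0.64 − 1.10 = 0.780.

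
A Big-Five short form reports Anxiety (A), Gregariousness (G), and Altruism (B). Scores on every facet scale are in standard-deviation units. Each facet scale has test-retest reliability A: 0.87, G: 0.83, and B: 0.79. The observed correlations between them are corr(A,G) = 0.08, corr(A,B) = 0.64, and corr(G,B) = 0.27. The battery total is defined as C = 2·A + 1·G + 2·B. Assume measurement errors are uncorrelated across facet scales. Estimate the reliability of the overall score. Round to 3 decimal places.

Var(C) = 2² + 1 + 2² + 2·[2·0.08 + 4·0.64 + 2·0.27] = 9 + 6.52 = 15.52.
Because errors are independent across components, Cov(Tᵢ,Tⱼ) = Cov(Xᵢ,Xⱼ); the off-diagonal part of the true-score variance is the same as above.
True-score variance = [2²·0.87 + 0.83 + 2²·0.79] + 6.52 = 7.47 + 6.52 = 13.99.
Reliability = 13.99 / 15.52 = 0.901.

0.901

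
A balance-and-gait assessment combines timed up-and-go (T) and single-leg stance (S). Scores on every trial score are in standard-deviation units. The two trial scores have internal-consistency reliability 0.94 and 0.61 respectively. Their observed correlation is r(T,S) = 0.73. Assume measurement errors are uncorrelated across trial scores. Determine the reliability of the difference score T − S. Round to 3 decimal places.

0.167

Var(T−S) = 1 + 1 − 2·0.73 = 2 − 1.46 = 0.54.
Because errors are independent across components, Cov(Tᵢ,Tⱼ) = Cov(Xᵢ,Xⱼ); the off-diagonal part of the true-score variance is the same as above.
True-score variance = [0.94 + 0.61] − 1.46 = 1.55 − 1.46 = 0.09.
Reliability = 0.09 / 0.54 = 0.167.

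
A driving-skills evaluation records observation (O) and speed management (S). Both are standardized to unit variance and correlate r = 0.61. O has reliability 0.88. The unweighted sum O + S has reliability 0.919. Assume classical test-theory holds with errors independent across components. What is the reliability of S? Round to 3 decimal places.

0.859

Var(O+S) = 2 + 2·0.61 = 3.220.
True-score variance = ρ_O + ρ_S + 2·0.61, so 0.919 = (0.88 + ρ_S + 1.22) / 3.220.
ρ_S = 0.919·3.220 − 0.88 − 1.22 = 0.859.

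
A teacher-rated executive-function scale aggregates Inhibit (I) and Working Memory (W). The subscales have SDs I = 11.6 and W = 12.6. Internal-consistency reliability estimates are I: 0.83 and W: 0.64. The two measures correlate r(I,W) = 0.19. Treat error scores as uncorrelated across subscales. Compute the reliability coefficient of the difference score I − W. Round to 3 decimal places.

Var(I−W) = 11.6² + 12.6² − 2·11.6·12.6·0.19 = 293.32 − 55.5408 = 237.779.
Under uncorrelated errors the observed covariances equal the true-score covariances, so only the own-variance terms attenuate.
True-score variance = [11.6²·0.83 + 12.6²·0.64] − 55.5408 = 213.291 − 55.5408 = 157.75.
Reliability = 157.75 / 237.779 = 0.663.

0.663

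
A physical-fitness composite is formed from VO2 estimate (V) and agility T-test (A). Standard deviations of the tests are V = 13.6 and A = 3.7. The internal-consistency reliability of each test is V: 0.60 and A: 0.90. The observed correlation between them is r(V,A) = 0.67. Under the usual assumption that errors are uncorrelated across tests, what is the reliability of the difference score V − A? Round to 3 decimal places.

Var(V−A) = 13.6² + 3.7² − 2·13.6·3.7·0.67 = 198.65 − 67.4288 = 131.221.
Because errors are independent across components, Cov(Tᵢ,Tⱼ) = Cov(Xᵢ,Xⱼ); the off-diagonal part of the true-score variance is the same as above.
True-score variance = [13.6²·0.60 + 3.7²·0.90] − 67.4288 = 123.297 − 67.4288 = 55.8682.
Reliability = 55.8682 / 131.221 = 0.426.

0.426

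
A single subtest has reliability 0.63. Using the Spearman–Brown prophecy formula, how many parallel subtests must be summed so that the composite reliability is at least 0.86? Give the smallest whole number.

4

k ≥ ρ*(1−ρ₁)/(ρ₁(1−ρ*)) = 0.86·0.37 / (0.63·0.14) = 3.608.
Smallest integer k = 4.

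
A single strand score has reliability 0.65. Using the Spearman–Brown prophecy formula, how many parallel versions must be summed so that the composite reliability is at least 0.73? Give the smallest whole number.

2

k ≥ ρ*(1−ρ₁)/(ρ₁(1−ρ*)) = 0.73·0.35 / (0.65·0.27) = 1.456.
Smallest integer k = 2.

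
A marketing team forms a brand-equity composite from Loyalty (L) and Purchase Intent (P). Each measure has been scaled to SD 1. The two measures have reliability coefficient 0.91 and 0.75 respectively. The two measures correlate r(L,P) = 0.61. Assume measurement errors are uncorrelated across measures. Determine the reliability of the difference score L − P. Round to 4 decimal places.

Var(L−P) = 1 + 1 − 2·0.61 = 2 − 1.22 = 0.78.
Because errors are independent across components, Cov(Tᵢ,Tⱼ) = Cov(Xᵢ,Xⱼ); the off-diagonal part of the true-score variance is the same as above.
True-score variance = [0.91 + 0.75] − 1.22 = 1.66 − 1.22 = 0.44.
Reliability = 0.44 / 0.78 = 0.5641.

0.5641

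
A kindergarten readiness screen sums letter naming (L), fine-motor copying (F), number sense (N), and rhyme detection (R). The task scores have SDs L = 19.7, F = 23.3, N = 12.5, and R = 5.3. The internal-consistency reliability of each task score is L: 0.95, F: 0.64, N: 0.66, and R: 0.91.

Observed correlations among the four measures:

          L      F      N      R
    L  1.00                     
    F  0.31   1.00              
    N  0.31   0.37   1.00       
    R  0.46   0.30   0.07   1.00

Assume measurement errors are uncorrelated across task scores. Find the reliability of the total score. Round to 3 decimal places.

Var(L+F+N+R) = 19.7² + 23.3² + 12.5² + 5.3² + 2·[19.7·23.3·0.31 + 19.7·12.5·0.31 + 19.7·5.3·0.46 + 23.3·12.5·0.37 + 23.3·5.3·0.30 + 12.5·5.3·0.07] = 1115.32 + 832.212 = 1947.53.
Because errors are independent across components, Cov(Tᵢ,Tⱼ) = Cov(Xᵢ,Xⱼ); the off-diagonal part of the true-score variance is the same as above.
True-score variance = [19.7²·0.95 + 23.3²·0.64 + 12.5²·0.66 + 5.3²·0.91] + 832.212 = 844.822 + 832.212 = 1677.03.
Reliability = 1677.03 / 1947.53 = 0.861.

0.861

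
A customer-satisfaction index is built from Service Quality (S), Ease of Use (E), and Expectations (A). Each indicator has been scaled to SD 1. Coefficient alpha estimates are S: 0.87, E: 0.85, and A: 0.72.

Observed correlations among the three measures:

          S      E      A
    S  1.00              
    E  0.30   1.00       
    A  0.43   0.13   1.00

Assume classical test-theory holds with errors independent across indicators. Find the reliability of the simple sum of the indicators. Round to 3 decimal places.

0.881

Var(S+E+A) = 3 + 2·[0.30 + 0.43 + 0.13] = 3 + 1.72 = 4.72.
With uncorrelated errors the cross-covariances are all true-score covariance, so they carry over unchanged; only the diagonal terms shrink to ρᵢσᵢ².
True-score variance = [0.87 + 0.85 + 0.72] + 1.72 = 2.44 + 1.72 = 4.16.
Reliability = 4.16 / 4.72 = 0.881.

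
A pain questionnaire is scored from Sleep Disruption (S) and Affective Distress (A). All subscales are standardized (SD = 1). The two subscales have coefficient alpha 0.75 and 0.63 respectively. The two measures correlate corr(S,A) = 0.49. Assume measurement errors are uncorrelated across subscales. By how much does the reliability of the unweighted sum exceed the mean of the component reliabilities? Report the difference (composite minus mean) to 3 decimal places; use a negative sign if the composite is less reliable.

Var(sum) = 2 + 0.98 = 2.98; true-score variance = 1.38 + 0.98 = 2.36; composite reliability = 0.7919.
Mean component reliability = 0.6900.
Difference = 0.7919 − 0.6900 = 0.102.

0.102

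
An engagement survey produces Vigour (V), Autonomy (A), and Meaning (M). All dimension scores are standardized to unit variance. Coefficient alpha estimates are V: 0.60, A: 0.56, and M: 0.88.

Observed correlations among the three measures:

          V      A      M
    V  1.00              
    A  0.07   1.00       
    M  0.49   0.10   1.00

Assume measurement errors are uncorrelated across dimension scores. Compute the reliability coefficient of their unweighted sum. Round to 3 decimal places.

0.778

Var(V+A+M) = 3 + 2·[0.07 + 0.49 + 0.10] = 3 + 1.32 = 4.32.
Because errors are independent across components, Cov(Tᵢ,Tⱼ) = Cov(Xᵢ,Xⱼ); the off-diagonal part of the true-score variance is the same as above.
True-score variance = [0.60 + 0.56 + 0.88] + 1.32 = 2.04 + 1.32 = 3.36.
Reliability = 3.36 / 4.32 = 0.778.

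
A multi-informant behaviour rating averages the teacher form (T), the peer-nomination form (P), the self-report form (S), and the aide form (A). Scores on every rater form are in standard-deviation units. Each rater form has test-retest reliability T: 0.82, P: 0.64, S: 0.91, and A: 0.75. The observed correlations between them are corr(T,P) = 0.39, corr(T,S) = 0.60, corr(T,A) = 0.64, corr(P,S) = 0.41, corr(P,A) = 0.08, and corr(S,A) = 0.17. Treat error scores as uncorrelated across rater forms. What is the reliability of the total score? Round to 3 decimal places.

Var(T+P+S+A) = 4 + 2·[0.39 + 0.60 + 0.64 + 0.41 + 0.08 + 0.17] = 4 + 4.58 = 8.58.
With uncorrelated errors the cross-covariances are all true-score covariance, so they carry over unchanged; only the diagonal terms shrink to ρᵢσᵢ².
True-score variance = [0.82 + 0.64 + 0.91 + 0.75] + 4.58 = 3.12 + 4.58 = 7.7.
Reliability = 7.7 / 8.58 = 0.897.

0.897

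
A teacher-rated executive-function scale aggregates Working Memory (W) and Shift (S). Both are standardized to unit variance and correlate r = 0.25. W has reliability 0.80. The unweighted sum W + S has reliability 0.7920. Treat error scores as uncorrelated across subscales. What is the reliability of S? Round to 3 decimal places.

0.680

Var(W+S) = 2 + 2·0.25 = 2.500.
True-score variance = ρ_W + ρ_S + 2·0.25, so 0.7920 = (0.80 + ρ_S + 0.50) / 2.500.
ρ_S = 0.7920·2.500 − 0.80 − 0.50 = 0.680.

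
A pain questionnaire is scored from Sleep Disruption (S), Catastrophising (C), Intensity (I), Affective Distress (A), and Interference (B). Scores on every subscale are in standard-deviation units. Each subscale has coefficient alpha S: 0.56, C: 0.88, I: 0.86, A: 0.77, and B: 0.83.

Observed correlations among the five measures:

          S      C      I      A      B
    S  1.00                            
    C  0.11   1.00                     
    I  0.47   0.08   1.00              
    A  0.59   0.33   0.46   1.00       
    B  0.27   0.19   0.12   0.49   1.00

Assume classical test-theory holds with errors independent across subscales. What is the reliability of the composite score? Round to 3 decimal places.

0.902

Var(S+C+I+A+B) = 5 + 2·[0.11 + 0.47 + 0.59 + 0.27 + 0.08 + 0.33 + 0.19 + 0.46 + 0.12 + 0.49] = 5 + 6.22 = 11.22.
Under uncorrelated errors the observed covariances equal the true-score covariances, so only the own-variance terms attenuate.
True-score variance = [0.56 + 0.88 + 0.86 + 0.77 + 0.83] + 6.22 = 3.9 + 6.22 = 10.12.
Reliability = 10.12 / 11.22 = 0.902.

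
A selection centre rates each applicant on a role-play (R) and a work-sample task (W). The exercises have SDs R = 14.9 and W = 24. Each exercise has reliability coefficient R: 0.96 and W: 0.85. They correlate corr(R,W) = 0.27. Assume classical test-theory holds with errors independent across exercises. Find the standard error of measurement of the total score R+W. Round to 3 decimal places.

9.761

Var(total) = 798.01 + 193.104 = 991.114.
True-score variance = 702.73 + 193.104 = 895.834, so reliability = 0.9039.
Error variance = 991.114 − 895.834 = 95.2804; SEM = √95.2804 = 9.761.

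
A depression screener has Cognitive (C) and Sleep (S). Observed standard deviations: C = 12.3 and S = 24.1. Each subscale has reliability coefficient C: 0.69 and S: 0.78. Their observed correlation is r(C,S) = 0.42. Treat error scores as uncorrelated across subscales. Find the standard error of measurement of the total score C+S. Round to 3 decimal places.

13.217

Var(total) = 732.1 + 249.001 = 981.101.
True-score variance = 557.422 + 249.001 = 806.423, so reliability = 0.8220.
Error variance = 981.101 − 806.423 = 174.678; SEM = √174.678 = 13.217.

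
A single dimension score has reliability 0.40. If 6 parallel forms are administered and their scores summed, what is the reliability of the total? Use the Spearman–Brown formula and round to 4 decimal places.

0.8000

ρ_k = kρ / (1 + (k−1)ρ) = 6·0.40 / (1 + 5·0.40) = 2.400 / 3.000 = 0.8000.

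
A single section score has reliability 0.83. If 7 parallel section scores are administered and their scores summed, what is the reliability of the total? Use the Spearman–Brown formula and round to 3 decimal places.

ρ_k = kρ / (1 + (k−1)ρ) = 7·0.83 / (1 + 6·0.83) = 5.810 / 5.980 = 0.972.

0.972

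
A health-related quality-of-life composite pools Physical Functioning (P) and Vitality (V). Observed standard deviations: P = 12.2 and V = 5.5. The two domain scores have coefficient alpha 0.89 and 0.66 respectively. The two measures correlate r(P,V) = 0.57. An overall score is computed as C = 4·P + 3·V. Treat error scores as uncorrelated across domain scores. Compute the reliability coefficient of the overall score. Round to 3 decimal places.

Var(C) = 4²·12.2² + 3²·5.5² + 2·[12·12.2·5.5·0.57] = 2653.69 + 917.928 = 3571.62.
With uncorrelated errors the cross-covariances are all true-score covariance, so they carry over unchanged; only the diagonal terms shrink to ρᵢσᵢ².
True-score variance = [4²·12.2²·0.89 + 3²·5.5²·0.66] + 917.928 = 2299.17 + 917.928 = 3217.09.
Reliability = 3217.09 / 3571.62 = 0.901.

0.901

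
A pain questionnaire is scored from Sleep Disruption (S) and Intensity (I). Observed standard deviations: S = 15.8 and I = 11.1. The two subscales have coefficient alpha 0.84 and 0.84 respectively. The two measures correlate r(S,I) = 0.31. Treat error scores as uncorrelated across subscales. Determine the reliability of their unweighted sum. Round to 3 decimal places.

Var(S+I) = 15.8² + 11.1² + 2·[15.8·11.1·0.31] = 372.85 + 108.736 = 481.586.
With uncorrelated errors the cross-covariances are all true-score covariance, so they carry over unchanged; only the diagonal terms shrink to ρᵢσᵢ².
True-score variance = [15.8²·0.84 + 11.1²·0.84] + 108.736 = 313.194 + 108.736 = 421.93.
Reliability = 421.93 / 481.586 = 0.876.

0.876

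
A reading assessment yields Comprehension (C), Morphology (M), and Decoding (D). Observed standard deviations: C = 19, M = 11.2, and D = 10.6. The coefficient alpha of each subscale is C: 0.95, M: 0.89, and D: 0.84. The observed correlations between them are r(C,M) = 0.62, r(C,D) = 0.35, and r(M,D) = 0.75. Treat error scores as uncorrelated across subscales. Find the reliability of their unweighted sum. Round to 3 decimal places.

Var(C+M+D) = 19² + 11.2² + 10.6² + 2·[19·11.2·0.62 + 19·10.6·0.35 + 11.2·10.6·0.75] = 598.8 + 582.932 = 1181.73.
Because errors are independent across components, Cov(Tᵢ,Tⱼ) = Cov(Xᵢ,Xⱼ); the off-diagonal part of the true-score variance is the same as above.
True-score variance = [19²·0.95 + 11.2²·0.89 + 10.6²·0.84] + 582.932 = 548.974 + 582.932 = 1131.91.
Reliability = 1131.91 / 1181.73 = 0.958.

0.958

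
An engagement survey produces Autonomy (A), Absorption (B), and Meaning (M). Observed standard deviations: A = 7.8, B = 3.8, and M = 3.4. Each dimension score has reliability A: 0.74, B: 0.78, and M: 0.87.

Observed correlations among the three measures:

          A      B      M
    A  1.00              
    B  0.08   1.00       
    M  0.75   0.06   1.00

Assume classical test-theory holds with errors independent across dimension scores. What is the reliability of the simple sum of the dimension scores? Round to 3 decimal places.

Var(A+B+M) = 7.8² + 3.8² + 3.4² + 2·[7.8·3.8·0.08 + 7.8·3.4·0.75 + 3.8·3.4·0.06] = 86.84 + 46.0728 = 132.913.
Under uncorrelated errors the observed covariances equal the true-score covariances, so only the own-variance terms attenuate.
True-score variance = [7.8²·0.74 + 3.8²·0.78 + 3.4²·0.87] + 46.0728 = 66.342 + 46.0728 = 112.415.
Reliability = 112.415 / 132.913 = 0.846.

0.846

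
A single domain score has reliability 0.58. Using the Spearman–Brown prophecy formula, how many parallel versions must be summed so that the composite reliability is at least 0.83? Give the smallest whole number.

k ≥ ρ*(1−ρ₁)/(ρ₁(1−ρ*)) = 0.83·0.42 / (0.58·0.17) = 3.535.
Smallest integer k = 4.

4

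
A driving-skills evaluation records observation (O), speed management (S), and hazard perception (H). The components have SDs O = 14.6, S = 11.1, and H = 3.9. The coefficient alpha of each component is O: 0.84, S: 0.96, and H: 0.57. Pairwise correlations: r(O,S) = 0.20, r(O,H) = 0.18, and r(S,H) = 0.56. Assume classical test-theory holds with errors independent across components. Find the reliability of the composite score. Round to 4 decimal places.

Var(O+S+H) = 14.6² + 11.1² + 3.9² + 2·[14.6·11.1·0.20 + 14.6·3.9·0.18 + 11.1·3.9·0.56] = 351.58 + 133.807 = 485.387.
Because errors are independent across components, Cov(Tᵢ,Tⱼ) = Cov(Xᵢ,Xⱼ); the off-diagonal part of the true-score variance is the same as above.
True-score variance = [14.6²·0.84 + 11.1²·0.96 + 3.9²·0.57] + 133.807 = 306.006 + 133.807 = 439.813.
Reliability = 439.813 / 485.387 = 0.9061.

0.9061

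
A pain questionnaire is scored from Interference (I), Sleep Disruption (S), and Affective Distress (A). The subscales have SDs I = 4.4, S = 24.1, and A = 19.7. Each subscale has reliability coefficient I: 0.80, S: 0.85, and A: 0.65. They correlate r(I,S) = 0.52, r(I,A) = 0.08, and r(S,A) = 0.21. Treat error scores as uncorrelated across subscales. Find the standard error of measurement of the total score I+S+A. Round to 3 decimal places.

Var(total) = 988.26 + 323.554 = 1311.81.
True-score variance = 761.435 + 323.554 = 1084.99, so reliability = 0.8271.
Error variance = 1311.81 − 1084.99 = 226.825; SEM = √226.825 = 15.061.

15.061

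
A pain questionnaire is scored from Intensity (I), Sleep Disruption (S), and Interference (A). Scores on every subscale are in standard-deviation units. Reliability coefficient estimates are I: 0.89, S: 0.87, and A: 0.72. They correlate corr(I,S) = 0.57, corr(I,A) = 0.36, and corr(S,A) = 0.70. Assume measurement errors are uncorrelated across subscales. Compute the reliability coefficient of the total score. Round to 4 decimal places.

Var(I+S+A) = 3 + 2·[0.57 + 0.36 + 0.70] = 3 + 3.26 = 6.26.
With uncorrelated errors the cross-covariances are all true-score covariance, so they carry over unchanged; only the diagonal terms shrink to ρᵢσᵢ².
True-score variance = [0.89 + 0.87 + 0.72] + 3.26 = 2.48 + 3.26 = 5.74.
Reliability = 5.74 / 6.26 = 0.9169.

0.9169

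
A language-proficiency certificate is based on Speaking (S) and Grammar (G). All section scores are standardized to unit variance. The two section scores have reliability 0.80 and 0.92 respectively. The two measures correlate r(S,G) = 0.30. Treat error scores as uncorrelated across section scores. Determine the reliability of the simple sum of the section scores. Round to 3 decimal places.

0.892

Var(S+G) = 2 + 2·[0.30] = 2 + 0.6 = 2.6.
With uncorrelated errors the cross-covariances are all true-score covariance, so they carry over unchanged; only the diagonal terms shrink to ρᵢσᵢ².
True-score variance = [0.80 + 0.92] + 0.6 = 1.72 + 0.6 = 2.32.
Reliability = 2.32 / 2.6 = 0.892.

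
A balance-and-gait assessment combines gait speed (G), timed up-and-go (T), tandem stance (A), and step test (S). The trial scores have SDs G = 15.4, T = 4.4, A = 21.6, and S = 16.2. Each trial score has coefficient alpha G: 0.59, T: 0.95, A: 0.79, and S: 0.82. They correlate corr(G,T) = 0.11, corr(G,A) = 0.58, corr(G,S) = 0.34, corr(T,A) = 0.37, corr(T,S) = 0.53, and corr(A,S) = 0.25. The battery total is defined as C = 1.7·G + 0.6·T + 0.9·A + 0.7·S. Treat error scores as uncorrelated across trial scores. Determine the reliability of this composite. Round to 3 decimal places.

0.824

Var(C) = 1.7²·15.4² + 0.6²·4.4² + 0.9²·21.6² + 0.7²·16.2² + 2·[1.02·15.4·4.4·0.11 + 1.53·15.4·21.6·0.58 + 1.19·15.4·16.2·0.34 + 0.54·4.4·21.6·0.37 + 0.42·4.4·16.2·0.53 + 0.63·21.6·16.2·0.25] = 1198.87 + 987.391 = 2186.26.
With uncorrelated errors the cross-covariances are all true-score covariance, so they carry over unchanged; only the diagonal terms shrink to ρᵢσᵢ².
True-score variance = [1.7²·15.4²·0.59 + 0.6²·4.4²·0.95 + 0.9²·21.6²·0.79 + 0.7²·16.2²·0.82] + 987.391 = 815.003 + 987.391 = 1802.39.
Reliability = 1802.39 / 2186.26 = 0.824.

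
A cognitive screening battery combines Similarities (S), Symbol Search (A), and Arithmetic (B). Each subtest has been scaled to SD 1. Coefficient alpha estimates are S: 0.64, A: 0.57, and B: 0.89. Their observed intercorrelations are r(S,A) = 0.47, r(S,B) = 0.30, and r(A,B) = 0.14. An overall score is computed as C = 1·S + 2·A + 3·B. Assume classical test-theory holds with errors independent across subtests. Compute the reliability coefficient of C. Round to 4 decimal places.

0.8414

Var(C) = 1 + 2² + 3² + 2·[2·0.47 + 3·0.30 + 6·0.14] = 14 + 5.36 = 19.36.
With uncorrelated errors the cross-covariances are all true-score covariance, so they carry over unchanged; only the diagonal terms shrink to ρᵢσᵢ².
True-score variance = [0.64 + 2²·0.57 + 3²·0.89] + 5.36 = 10.93 + 5.36 = 16.29.
Reliability = 16.29 / 19.36 = 0.8414.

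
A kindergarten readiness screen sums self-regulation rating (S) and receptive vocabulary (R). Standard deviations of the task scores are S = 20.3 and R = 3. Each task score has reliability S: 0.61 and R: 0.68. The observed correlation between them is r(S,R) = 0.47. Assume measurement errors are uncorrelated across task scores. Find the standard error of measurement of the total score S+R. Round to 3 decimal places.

Var(total) = 421.09 + 57.246 = 478.336.
True-score variance = 257.495 + 57.246 = 314.741, so reliability = 0.6580.
Error variance = 478.336 − 314.741 = 163.595; SEM = √163.595 = 12.790.

12.790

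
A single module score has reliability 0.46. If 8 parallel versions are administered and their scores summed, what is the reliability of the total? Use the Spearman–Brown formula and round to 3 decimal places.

0.872

ρ_k = kρ / (1 + (k−1)ρ) = 8·0.46 / (1 + 7·0.46) = 3.680 / 4.220 = 0.872.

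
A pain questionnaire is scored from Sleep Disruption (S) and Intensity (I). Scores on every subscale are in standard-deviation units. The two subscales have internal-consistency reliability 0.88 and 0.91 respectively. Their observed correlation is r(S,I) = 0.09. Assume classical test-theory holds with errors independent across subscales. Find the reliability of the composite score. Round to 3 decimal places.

0.904

Var(S+I) = 2 + 2·[0.09] = 2 + 0.18 = 2.18.
Under uncorrelated errors the observed covariances equal the true-score covariances, so only the own-variance terms attenuate.
True-score variance = [0.88 + 0.91] + 0.18 = 1.79 + 0.18 = 1.97.
Reliability = 1.97 / 2.18 = 0.904.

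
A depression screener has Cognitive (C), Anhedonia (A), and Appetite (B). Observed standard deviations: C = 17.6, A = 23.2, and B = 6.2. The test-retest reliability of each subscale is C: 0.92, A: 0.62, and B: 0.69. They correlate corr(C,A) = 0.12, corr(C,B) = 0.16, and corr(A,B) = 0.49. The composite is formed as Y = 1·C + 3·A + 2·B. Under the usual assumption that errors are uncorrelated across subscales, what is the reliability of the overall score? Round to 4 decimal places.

0.7064

Var(Y) = 17.6² + 3²·23.2² + 2²·6.2² + 2·[3·17.6·23.2·0.12 + 2·17.6·6.2·0.16 + 6·23.2·6.2·0.49] = 5307.68 + 1209.61 = 6517.29.
With uncorrelated errors the cross-covariances are all true-score covariance, so they carry over unchanged; only the diagonal terms shrink to ρᵢσᵢ².
True-score variance = [17.6²·0.92 + 3²·23.2²·0.62 + 2²·6.2²·0.69] + 1209.61 = 3394.45 + 1209.61 = 4604.06.
Reliability = 4604.06 / 6517.29 = 0.7064.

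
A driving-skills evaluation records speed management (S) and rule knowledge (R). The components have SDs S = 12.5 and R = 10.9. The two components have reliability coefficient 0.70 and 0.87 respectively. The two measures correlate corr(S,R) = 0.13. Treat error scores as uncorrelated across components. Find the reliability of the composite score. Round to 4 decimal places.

0.7993

Var(S+R) = 12.5² + 10.9² + 2·[12.5·10.9·0.13] = 275.06 + 35.425 = 310.485.
With uncorrelated errors the cross-covariances are all true-score covariance, so they carry over unchanged; only the diagonal terms shrink to ρᵢσᵢ².
True-score variance = [12.5²·0.70 + 10.9²·0.87] + 35.425 = 212.74 + 35.425 = 248.165.
Reliability = 248.165 / 310.485 = 0.7993.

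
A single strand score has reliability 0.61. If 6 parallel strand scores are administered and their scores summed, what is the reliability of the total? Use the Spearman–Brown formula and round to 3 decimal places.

ρ_k = kρ / (1 + (k−1)ρ) = 6·0.61 / (1 + 5·0.61) = 3.660 / 4.050 = 0.904.

0.904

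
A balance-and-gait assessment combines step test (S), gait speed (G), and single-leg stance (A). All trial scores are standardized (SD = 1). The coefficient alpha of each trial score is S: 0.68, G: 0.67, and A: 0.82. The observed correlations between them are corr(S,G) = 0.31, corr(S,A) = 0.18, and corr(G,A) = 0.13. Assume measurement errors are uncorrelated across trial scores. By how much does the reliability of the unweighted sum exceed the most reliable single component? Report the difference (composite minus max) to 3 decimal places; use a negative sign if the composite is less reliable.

Var(sum) = 3 + 1.24 = 4.24; true-score variance = 2.17 + 1.24 = 3.41; composite reliability = 0.8042.
Max component reliability = 0.8200.
Difference = 0.8042 − 0.8200 = -0.016.

-0.016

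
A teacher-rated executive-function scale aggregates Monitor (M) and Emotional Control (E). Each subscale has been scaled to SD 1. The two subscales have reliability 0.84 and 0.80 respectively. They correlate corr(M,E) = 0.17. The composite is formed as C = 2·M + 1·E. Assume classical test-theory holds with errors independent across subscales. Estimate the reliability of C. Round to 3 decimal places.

Var(C) = 2² + 1 + 2·[2·0.17] = 5 + 0.68 = 5.68.
With uncorrelated errors the cross-covariances are all true-score covariance, so they carry over unchanged; only the diagonal terms shrink to ρᵢσᵢ².
True-score variance = [2²·0.84 + 0.80] + 0.68 = 4.16 + 0.68 = 4.84.
Reliability = 4.84 / 5.68 = 0.852.

0.852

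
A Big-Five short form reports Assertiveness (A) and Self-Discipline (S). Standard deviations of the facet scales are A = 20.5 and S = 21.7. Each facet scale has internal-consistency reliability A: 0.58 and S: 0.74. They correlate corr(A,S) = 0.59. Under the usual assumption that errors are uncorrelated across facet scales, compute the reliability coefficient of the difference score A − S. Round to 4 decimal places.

Var(A−S) = 20.5² + 21.7² − 2·20.5·21.7·0.59 = 891.14 − 524.923 = 366.217.
Because errors are independent across components, Cov(Tᵢ,Tⱼ) = Cov(Xᵢ,Xⱼ); the off-diagonal part of the true-score variance is the same as above.
True-score variance = [20.5²·0.58 + 21.7²·0.74] − 524.923 = 592.204 − 524.923 = 67.2806.
Reliability = 67.2806 / 366.217 = 0.1837.

0.1837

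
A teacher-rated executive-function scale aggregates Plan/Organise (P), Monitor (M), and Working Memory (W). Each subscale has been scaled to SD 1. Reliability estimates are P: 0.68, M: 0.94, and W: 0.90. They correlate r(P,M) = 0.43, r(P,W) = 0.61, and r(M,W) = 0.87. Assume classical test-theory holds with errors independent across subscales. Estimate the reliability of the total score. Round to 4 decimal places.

Var(P+M+W) = 3 + 2·[0.43 + 0.61 + 0.87] = 3 + 3.82 = 6.82.
Because errors are independent across components, Cov(Tᵢ,Tⱼ) = Cov(Xᵢ,Xⱼ); the off-diagonal part of the true-score variance is the same as above.
True-score variance = [0.68 + 0.94 + 0.90] + 3.82 = 2.52 + 3.82 = 6.34.
Reliability = 6.34 / 6.82 = 0.9296.

0.9296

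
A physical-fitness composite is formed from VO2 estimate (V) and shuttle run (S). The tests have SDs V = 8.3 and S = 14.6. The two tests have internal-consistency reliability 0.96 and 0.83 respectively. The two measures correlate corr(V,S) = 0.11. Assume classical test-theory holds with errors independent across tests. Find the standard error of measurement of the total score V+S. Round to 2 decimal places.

Var(total) = 282.05 + 26.6596 = 308.71.
True-score variance = 243.057 + 26.6596 = 269.717, so reliability = 0.8737.
Error variance = 308.71 − 269.717 = 38.9928; SEM = √38.9928 = 6.24.

6.24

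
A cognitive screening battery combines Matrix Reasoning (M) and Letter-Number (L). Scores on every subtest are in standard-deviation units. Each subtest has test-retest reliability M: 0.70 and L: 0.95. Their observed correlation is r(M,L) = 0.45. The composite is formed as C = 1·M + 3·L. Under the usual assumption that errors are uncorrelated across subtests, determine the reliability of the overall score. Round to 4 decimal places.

0.9409

Var(C) = 1 + 3² + 2·[3·0.45] = 10 + 2.7 = 12.7.
With uncorrelated errors the cross-covariances are all true-score covariance, so they carry over unchanged; only the diagonal terms shrink to ρᵢσᵢ².
True-score variance = [0.70 + 3²·0.95] + 2.7 = 9.25 + 2.7 = 11.95.
Reliability = 11.95 / 12.7 = 0.9409.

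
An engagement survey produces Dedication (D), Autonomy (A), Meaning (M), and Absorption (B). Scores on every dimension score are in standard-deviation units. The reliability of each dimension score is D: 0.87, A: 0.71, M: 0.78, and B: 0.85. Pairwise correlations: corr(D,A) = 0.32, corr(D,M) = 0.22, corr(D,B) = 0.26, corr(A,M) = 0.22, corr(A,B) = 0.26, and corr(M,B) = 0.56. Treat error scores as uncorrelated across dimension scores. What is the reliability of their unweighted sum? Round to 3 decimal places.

Var(D+A+M+B) = 4 + 2·[0.32 + 0.22 + 0.26 + 0.22 + 0.26 + 0.56] = 4 + 3.68 = 7.68.
With uncorrelated errors the cross-covariances are all true-score covariance, so they carry over unchanged; only the diagonal terms shrink to ρᵢσᵢ².
True-score variance = [0.87 + 0.71 + 0.78 + 0.85] + 3.68 = 3.21 + 3.68 = 6.89.
Reliability = 6.89 / 7.68 = 0.897.

0.897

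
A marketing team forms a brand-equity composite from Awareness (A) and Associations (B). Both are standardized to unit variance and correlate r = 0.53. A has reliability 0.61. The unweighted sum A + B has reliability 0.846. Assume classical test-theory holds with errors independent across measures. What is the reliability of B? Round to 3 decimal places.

Var(A+B) = 2 + 2·0.53 = 3.060.
True-score variance = ρ_A + ρ_B + 2·0.53, so 0.846 = (0.61 + ρ_B + 1.06) / 3.060.
ρ_B = 0.846·3.060 − 0.61 − 1.06 = 0.919.

0.919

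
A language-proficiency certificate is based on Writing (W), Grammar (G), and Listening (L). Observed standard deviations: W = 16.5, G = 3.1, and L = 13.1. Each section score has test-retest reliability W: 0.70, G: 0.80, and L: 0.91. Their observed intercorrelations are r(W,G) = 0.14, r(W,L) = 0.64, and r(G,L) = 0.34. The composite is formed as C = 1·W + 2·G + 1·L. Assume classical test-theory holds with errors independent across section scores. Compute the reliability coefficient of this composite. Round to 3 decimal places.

Var(C) = 16.5² + 2²·3.1² + 13.1² + 2·[2·16.5·3.1·0.14 + 16.5·13.1·0.64 + 2·3.1·13.1·0.34] = 482.3 + 360.546 = 842.846.
Because errors are independent across components, Cov(Tᵢ,Tⱼ) = Cov(Xᵢ,Xⱼ); the off-diagonal part of the true-score variance is the same as above.
True-score variance = [16.5²·0.70 + 2²·3.1²·0.80 + 13.1²·0.91] + 360.546 = 377.492 + 360.546 = 738.038.
Reliability = 738.038 / 842.846 = 0.876.

0.876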